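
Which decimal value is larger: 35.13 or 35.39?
35.39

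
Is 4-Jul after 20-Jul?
No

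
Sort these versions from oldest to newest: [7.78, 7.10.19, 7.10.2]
[7.10.2, 7.10.19, 7.78]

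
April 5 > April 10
False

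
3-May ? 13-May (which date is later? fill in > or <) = <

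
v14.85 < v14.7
False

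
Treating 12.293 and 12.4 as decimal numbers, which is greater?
12.4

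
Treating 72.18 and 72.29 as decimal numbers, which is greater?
72.29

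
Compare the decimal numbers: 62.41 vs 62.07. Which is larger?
62.41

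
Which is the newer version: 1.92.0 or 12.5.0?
12.5.0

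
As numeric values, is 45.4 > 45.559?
False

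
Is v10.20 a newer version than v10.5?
Yes. Version numbers are compared segment by segment as integers, not as decimals: minor version 20 > 5, so v10.20 > v10.5 (even though the decimal 10.20 < 10.5).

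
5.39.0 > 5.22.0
True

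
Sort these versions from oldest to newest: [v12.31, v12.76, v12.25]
[v12.25, v12.31, v12.76]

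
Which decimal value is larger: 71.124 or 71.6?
71.6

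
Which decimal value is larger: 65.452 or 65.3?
65.452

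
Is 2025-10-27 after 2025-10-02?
Yes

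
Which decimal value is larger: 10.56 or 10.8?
10.8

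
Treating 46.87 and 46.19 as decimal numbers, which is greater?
46.87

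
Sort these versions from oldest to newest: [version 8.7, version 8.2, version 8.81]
[version 8.2, version 8.7, version 8.81]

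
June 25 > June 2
True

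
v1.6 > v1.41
False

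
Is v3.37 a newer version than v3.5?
Yes. Version numbers are compared segment by segment as integers, not as decimals: minor version 37 > 5, so v3.37 > v3.5 (even though the decimal 3.37 < 3.5).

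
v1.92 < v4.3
True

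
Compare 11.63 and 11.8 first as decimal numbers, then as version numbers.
As decimals: 11.63 < 11.8. As versions: v11.63 > v11.8 (minor version 63 > 8).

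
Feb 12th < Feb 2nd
False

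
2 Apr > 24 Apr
False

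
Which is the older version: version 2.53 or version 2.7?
version 2.7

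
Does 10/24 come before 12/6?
Yes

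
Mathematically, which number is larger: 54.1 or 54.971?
54.971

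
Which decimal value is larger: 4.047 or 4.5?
4.5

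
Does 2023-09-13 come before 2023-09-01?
No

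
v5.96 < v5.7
False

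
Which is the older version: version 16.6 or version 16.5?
version 16.5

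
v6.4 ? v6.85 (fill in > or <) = <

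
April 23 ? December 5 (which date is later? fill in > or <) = <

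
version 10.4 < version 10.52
True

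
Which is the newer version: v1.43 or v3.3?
v3.3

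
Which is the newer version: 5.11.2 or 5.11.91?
5.11.91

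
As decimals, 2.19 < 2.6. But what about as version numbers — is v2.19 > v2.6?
True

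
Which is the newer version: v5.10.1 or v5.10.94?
v5.10.94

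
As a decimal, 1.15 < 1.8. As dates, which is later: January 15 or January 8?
January 15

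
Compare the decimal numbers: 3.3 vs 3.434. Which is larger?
3.434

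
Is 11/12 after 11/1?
Yes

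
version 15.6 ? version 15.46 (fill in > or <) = <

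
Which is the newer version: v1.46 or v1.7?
v1.46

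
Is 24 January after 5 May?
No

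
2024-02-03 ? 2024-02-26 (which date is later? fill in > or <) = <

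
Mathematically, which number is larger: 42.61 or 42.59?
42.61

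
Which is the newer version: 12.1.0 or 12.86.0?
12.86.0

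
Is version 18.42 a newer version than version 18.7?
Yes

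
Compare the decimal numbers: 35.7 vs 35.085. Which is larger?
35.7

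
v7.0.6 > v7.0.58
False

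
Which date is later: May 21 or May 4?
May 21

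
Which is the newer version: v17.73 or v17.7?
v17.73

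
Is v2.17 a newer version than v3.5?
No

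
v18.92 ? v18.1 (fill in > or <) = >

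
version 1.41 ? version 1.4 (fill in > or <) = >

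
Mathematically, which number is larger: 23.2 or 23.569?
23.569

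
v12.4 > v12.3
True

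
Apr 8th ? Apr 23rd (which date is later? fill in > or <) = <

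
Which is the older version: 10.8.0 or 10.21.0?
10.8.0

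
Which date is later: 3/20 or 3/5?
3/20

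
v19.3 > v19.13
False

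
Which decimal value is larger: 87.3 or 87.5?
87.5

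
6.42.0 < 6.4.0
False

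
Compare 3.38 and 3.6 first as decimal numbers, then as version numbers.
As decimals: 3.38 < 3.6. As versions: v3.38 > v3.6 (minor version 38 > 6).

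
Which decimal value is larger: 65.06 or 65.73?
65.73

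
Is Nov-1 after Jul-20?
Yes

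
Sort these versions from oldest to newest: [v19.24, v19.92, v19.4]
[v19.4, v19.24, v19.92]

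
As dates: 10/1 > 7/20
True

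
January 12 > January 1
True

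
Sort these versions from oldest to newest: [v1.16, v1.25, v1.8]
[v1.8, v1.16, v1.25]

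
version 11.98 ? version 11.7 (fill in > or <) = >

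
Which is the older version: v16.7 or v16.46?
v16.7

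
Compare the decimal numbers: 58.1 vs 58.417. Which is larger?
58.417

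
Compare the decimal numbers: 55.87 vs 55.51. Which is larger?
55.87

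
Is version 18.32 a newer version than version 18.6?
Yes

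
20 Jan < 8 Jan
False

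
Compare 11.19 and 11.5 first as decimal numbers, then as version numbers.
As decimals: 11.19 < 11.5. As versions: v11.19 > v11.5 (minor version 19 > 5).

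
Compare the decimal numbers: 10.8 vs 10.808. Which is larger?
10.808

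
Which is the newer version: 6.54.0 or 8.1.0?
8.1.0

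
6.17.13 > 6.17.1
True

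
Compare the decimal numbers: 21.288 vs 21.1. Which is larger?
21.288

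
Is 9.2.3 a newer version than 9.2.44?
No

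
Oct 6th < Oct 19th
True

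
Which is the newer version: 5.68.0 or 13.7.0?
13.7.0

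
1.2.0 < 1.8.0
True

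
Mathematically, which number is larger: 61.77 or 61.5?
61.77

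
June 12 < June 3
False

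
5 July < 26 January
False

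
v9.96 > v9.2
True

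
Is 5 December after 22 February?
Yes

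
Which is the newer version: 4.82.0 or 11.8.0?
11.8.0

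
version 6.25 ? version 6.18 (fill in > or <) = >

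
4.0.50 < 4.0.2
False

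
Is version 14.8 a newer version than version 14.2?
Yes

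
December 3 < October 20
False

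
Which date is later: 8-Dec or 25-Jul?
8-Dec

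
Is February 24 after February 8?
Yes. Day 24 comes after day 8 in February — this is a date comparison, not a decimal one (the decimal 2.24 would be smaller than 2.8).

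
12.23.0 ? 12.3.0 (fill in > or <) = >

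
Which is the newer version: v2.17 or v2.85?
v2.85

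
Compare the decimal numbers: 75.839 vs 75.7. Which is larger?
75.839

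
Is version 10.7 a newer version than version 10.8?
No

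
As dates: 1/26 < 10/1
True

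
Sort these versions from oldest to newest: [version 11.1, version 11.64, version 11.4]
[version 11.1, version 11.4, version 11.64]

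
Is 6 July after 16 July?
No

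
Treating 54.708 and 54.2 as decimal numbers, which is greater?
54.708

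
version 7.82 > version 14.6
False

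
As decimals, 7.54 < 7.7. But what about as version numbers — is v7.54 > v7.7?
True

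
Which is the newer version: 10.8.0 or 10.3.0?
10.8.0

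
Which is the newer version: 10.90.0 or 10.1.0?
10.90.0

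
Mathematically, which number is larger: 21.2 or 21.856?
21.856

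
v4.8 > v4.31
False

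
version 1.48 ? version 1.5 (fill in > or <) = >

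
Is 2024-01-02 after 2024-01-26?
No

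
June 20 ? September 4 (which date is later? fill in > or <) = <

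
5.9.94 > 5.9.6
True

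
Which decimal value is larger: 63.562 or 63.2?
63.562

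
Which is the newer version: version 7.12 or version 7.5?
version 7.12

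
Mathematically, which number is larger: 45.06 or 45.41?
45.41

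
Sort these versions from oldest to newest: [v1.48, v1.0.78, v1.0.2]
[v1.0.2, v1.0.78, v1.48]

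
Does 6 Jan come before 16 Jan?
Yes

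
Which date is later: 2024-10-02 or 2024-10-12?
2024-10-12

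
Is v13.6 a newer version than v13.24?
No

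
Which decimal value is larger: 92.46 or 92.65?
92.65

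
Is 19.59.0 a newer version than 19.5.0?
Yes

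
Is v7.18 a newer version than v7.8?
Yes. Version numbers are compared segment by segment as integers, not as decimals: minor version 18 > 8, so v7.18 > v7.8 (even though the decimal 7.18 < 7.8).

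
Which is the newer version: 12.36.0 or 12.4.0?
12.36.0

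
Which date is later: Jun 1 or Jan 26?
Jun 1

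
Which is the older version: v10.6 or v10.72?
v10.6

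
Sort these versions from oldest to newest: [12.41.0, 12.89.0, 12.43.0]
[12.41.0, 12.43.0, 12.89.0]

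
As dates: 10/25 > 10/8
True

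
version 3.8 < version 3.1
False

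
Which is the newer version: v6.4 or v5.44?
v6.4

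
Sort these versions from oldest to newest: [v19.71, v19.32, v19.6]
[v19.6, v19.32, v19.71]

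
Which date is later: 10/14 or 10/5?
10/14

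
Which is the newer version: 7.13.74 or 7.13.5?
7.13.74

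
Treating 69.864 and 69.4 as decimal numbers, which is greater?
69.864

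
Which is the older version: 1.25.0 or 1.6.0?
1.6.0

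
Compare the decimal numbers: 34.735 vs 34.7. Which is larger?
34.735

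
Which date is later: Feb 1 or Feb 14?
Feb 14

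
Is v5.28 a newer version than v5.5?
Yes. Version numbers are compared segment by segment as integers, not as decimals: minor version 28 > 5, so v5.28 > v5.5 (even though the decimal 5.28 < 5.5).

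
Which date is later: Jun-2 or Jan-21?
Jun-2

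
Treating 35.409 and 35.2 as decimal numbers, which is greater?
35.409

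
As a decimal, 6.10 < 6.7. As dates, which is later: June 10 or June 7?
June 10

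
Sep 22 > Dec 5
False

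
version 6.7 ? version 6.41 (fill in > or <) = <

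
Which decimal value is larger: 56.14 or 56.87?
56.87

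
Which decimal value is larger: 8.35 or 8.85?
8.85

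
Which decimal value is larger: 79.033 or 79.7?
79.7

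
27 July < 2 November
True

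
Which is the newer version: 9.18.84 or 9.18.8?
9.18.84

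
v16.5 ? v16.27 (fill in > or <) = <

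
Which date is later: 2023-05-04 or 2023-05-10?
2023-05-10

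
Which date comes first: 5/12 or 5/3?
5/3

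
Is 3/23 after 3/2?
Yes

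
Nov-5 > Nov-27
False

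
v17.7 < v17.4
False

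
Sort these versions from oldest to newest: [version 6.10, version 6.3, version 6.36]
[version 6.3, version 6.10, version 6.36]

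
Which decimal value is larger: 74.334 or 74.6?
74.6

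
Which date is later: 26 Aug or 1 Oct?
1 Oct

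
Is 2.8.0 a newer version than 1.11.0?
Yes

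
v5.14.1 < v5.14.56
True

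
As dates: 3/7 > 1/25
True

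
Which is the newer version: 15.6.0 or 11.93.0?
15.6.0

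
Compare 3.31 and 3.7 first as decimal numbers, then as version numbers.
As decimals: 3.31 < 3.7. As versions: v3.31 > v3.7 (minor version 31 > 7).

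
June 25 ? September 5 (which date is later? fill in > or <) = <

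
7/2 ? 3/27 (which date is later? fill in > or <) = >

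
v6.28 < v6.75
True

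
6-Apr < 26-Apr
True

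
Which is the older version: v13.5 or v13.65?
v13.5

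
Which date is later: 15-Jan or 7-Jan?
15-Jan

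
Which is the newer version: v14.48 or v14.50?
v14.50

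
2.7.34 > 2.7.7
True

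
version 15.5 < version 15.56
True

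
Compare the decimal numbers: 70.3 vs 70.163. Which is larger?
70.3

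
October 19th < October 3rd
False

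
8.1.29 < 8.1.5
False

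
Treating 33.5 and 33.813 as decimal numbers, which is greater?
33.813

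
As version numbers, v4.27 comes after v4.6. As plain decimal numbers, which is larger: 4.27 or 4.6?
4.6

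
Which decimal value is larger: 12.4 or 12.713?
12.713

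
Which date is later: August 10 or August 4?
August 10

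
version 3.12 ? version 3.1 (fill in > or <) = >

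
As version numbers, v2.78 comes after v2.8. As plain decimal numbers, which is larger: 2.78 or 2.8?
2.8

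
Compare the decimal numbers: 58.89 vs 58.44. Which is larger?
58.89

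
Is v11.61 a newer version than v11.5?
Yes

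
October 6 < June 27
False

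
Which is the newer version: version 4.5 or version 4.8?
version 4.8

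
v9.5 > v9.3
True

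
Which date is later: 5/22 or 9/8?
9/8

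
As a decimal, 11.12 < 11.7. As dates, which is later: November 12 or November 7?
November 12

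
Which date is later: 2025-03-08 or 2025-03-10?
2025-03-10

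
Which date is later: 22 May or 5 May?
22 May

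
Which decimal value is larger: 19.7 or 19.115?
19.7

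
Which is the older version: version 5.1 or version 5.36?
version 5.1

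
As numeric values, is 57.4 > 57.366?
True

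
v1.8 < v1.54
True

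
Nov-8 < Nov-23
True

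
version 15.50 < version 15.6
False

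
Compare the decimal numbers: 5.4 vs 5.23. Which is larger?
5.4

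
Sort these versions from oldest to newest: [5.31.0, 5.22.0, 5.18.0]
[5.18.0, 5.22.0, 5.31.0]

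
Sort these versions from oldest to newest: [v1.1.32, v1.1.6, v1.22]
[v1.1.6, v1.1.32, v1.22]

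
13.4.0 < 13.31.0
True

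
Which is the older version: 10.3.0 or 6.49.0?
6.49.0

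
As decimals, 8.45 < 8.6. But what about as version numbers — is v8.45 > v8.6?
True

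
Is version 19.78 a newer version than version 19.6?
Yes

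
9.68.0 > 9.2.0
True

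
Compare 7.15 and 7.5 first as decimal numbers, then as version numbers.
As decimals: 7.15 < 7.5. As versions: v7.15 > v7.5 (minor version 15 > 5).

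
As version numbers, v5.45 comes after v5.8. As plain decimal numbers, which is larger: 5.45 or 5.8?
5.8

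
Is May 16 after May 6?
Yes. Day 16 comes after day 6 in May — this is a date comparison, not a decimal one (the decimal 5.16 would be smaller than 5.6).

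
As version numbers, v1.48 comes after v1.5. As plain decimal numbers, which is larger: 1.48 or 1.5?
1.5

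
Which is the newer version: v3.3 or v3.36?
v3.36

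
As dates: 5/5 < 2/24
False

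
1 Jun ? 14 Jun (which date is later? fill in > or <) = <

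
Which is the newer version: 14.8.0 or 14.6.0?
14.8.0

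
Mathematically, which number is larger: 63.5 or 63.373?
63.5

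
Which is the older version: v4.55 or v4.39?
v4.39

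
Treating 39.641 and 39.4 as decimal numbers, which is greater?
39.641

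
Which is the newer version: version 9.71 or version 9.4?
version 9.71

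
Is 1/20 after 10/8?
No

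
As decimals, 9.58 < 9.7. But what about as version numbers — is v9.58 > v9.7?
True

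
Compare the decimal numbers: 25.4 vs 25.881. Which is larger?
25.881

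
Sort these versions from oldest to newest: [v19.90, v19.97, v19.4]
[v19.4, v19.90, v19.97]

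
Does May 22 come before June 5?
Yes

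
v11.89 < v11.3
False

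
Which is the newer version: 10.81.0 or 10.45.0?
10.81.0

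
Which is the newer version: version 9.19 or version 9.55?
version 9.55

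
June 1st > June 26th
False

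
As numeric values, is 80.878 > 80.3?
True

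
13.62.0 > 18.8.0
False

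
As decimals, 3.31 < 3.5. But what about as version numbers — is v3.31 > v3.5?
True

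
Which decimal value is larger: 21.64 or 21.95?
21.95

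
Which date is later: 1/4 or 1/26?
1/26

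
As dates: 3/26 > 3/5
True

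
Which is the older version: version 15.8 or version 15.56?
version 15.8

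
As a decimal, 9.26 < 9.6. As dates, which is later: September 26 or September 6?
September 26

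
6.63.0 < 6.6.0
False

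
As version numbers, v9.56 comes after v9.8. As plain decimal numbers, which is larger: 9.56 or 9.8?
9.8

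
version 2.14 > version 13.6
False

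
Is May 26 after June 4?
No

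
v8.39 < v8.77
True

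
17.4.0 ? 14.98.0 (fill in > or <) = >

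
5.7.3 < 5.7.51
True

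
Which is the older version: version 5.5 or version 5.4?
version 5.4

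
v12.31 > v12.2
True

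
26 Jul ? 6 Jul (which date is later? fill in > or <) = >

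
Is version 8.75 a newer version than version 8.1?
Yes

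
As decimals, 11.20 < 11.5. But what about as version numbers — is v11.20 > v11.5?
True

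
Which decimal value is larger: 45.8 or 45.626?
45.8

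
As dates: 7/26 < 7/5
False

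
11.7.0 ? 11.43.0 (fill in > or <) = <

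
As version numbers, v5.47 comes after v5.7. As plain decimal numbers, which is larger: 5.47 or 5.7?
5.7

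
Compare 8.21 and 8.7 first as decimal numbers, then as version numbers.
As decimals: 8.21 < 8.7. As versions: v8.21 > v8.7 (minor version 21 > 7).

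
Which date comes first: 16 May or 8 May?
8 May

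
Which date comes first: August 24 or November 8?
August 24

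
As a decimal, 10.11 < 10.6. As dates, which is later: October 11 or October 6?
October 11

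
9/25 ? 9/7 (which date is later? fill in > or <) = >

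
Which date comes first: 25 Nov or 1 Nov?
1 Nov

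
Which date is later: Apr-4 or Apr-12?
Apr-12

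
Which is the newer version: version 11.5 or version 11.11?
version 11.11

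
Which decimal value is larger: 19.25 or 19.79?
19.79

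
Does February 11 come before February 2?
No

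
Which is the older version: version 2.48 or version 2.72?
version 2.48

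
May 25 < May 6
False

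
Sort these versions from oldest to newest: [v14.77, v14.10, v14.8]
[v14.8, v14.10, v14.77]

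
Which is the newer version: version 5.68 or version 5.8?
version 5.68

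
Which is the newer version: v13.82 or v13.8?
v13.82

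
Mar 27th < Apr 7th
True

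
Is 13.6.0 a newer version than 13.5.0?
Yes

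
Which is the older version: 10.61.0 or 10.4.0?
10.4.0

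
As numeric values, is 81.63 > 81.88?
False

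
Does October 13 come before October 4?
No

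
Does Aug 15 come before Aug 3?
No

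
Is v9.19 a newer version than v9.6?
Yes. Version numbers are compared segment by segment as integers, not as decimals: minor version 19 > 6, so v9.19 > v9.6 (even though the decimal 9.19 < 9.6).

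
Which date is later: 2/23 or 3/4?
3/4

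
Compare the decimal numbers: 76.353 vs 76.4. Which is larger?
76.4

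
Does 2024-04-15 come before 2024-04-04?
No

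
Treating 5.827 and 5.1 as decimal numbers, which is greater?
5.827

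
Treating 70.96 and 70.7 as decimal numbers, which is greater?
70.96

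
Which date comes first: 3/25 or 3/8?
3/8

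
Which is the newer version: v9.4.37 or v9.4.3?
v9.4.37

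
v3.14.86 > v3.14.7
True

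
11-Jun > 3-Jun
True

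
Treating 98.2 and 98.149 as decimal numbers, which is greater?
98.2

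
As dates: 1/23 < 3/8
True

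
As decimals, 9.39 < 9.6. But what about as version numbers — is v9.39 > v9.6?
True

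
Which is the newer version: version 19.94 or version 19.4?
version 19.94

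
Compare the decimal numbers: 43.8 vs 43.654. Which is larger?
43.8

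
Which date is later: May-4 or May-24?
May-24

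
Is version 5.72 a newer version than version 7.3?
No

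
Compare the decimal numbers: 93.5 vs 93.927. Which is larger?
93.927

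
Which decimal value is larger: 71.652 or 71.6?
71.652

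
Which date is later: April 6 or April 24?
April 24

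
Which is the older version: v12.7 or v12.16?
v12.7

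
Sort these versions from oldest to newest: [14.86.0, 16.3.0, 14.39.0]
[14.39.0, 14.86.0, 16.3.0]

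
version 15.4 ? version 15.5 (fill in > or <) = <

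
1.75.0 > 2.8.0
False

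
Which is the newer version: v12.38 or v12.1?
v12.38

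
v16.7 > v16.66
False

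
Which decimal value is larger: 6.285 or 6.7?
6.7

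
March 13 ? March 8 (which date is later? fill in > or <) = >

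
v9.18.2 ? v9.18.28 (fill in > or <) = <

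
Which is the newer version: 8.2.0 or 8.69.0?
8.69.0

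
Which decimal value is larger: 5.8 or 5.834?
5.834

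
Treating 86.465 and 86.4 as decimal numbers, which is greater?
86.465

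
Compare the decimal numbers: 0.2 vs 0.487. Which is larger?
0.487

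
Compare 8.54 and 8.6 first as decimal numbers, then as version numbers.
As decimals: 8.54 < 8.6. As versions: v8.54 > v8.6 (minor version 54 > 6).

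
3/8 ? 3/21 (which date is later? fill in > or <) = <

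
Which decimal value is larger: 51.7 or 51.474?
51.7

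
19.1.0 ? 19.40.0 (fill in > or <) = <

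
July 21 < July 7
False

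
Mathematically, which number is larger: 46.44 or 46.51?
46.51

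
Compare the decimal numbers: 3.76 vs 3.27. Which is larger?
3.76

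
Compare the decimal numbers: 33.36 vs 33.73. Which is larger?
33.73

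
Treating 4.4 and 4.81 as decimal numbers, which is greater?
4.81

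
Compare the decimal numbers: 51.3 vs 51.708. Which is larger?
51.708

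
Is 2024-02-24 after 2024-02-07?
Yes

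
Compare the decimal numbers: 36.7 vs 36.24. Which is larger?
36.7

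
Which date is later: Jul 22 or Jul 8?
Jul 22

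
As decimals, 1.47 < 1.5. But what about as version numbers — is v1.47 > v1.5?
True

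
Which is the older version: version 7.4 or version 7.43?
version 7.4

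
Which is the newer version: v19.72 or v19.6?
v19.72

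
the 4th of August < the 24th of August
True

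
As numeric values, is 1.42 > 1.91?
False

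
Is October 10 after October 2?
Yes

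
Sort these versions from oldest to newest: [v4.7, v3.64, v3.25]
[v3.25, v3.64, v4.7]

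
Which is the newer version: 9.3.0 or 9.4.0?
9.4.0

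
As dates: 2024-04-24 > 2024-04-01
True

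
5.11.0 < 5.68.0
True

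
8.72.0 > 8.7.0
True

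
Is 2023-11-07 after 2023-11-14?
No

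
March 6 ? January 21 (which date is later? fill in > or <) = >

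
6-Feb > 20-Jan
True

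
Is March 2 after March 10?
No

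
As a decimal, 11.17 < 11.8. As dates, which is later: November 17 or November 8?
November 17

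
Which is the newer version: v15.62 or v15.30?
v15.62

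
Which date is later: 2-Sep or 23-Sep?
23-Sep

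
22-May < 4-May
False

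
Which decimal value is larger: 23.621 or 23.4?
23.621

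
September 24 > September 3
True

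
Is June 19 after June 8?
Yes. Day 19 comes after day 8 in June — this is a date comparison, not a decimal one (the decimal 6.19 would be smaller than 6.8).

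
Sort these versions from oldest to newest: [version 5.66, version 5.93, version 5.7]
[version 5.7, version 5.66, version 5.93]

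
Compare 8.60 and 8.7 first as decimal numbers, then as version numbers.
As decimals: 8.60 < 8.7. As versions: v8.60 > v8.7 (minor version 60 > 7).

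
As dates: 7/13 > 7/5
True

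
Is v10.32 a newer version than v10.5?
Yes. Version numbers are compared segment by segment as integers, not as decimals: minor version 32 > 5, so v10.32 > v10.5 (even though the decimal 10.32 < 10.5).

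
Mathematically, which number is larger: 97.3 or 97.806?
97.806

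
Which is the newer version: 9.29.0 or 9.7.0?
9.29.0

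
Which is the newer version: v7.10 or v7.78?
v7.78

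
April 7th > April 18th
False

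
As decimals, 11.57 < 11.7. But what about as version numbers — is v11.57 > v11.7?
True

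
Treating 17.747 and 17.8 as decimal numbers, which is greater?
17.8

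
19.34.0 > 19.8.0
True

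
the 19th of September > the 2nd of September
True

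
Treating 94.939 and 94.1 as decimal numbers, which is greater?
94.939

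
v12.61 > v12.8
True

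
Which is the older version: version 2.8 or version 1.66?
version 1.66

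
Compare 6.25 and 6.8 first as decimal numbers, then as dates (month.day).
As decimals: 6.25 < 6.8. As dates: 6/25 is later than 6/8 (day 25 > day 8).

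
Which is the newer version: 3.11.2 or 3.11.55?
3.11.55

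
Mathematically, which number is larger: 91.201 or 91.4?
91.4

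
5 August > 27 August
False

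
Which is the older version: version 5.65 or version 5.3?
version 5.3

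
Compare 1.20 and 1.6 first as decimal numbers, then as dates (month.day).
As decimals: 1.20 < 1.6. As dates: 1/20 is later than 1/6 (day 20 > day 6).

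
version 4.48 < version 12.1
True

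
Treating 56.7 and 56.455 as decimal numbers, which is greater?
56.7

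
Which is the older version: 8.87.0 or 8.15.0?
8.15.0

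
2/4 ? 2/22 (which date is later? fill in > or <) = <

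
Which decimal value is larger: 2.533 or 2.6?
2.6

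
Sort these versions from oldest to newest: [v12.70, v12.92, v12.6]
[v12.6, v12.70, v12.92]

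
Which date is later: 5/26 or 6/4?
6/4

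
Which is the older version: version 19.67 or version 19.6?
version 19.6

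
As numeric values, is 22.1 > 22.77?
False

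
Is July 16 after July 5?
Yes. Day 16 comes after day 5 in July — this is a date comparison, not a decimal one (the decimal 7.16 would be smaller than 7.5).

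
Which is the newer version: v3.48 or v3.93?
v3.93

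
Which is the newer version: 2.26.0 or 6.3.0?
6.3.0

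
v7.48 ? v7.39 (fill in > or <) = >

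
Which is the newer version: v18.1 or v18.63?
v18.63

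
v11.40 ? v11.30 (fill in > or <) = >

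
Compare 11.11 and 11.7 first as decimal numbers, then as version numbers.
As decimals: 11.11 < 11.7. As versions: v11.11 > v11.7 (minor version 11 > 7).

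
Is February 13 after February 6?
Yes. Day 13 comes after day 6 in February — this is a date comparison, not a decimal one (the decimal 2.13 would be smaller than 2.6).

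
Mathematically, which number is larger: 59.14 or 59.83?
59.83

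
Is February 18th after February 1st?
Yes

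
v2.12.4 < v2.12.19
True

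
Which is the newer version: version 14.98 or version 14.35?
version 14.98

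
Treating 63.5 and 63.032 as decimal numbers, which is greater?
63.5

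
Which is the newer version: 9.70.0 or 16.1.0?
16.1.0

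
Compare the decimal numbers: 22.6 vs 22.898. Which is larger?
22.898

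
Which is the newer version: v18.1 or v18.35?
v18.35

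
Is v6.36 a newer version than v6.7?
Yes. Version numbers are compared segment by segment as integers, not as decimals: minor version 36 > 7, so v6.36 > v6.7 (even though the decimal 6.36 < 6.7).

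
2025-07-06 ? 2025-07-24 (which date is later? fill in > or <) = <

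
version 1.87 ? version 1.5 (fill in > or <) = >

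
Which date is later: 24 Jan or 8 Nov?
8 Nov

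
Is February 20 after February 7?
Yes. Day 20 comes after day 7 in February — this is a date comparison, not a decimal one (the decimal 2.20 would be smaller than 2.7).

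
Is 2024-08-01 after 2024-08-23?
No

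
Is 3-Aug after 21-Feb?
Yes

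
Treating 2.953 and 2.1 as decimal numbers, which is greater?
2.953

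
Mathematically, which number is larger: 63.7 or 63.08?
63.7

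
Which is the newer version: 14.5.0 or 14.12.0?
14.12.0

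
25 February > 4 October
False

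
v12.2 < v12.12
True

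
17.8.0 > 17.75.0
False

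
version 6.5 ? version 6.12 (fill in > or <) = <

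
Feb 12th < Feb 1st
False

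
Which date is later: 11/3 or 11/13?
11/13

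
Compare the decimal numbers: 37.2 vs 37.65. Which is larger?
37.65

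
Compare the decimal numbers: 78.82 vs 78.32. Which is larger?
78.82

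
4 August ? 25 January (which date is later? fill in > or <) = >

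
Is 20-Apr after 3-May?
No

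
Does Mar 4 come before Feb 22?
No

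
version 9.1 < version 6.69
False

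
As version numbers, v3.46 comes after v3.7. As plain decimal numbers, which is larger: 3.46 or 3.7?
3.7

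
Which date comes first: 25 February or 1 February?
1 February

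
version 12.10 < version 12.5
False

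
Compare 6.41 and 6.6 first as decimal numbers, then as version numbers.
As decimals: 6.41 < 6.6. As versions: v6.41 > v6.6 (minor version 41 > 6).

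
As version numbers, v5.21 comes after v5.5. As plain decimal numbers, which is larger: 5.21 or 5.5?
5.5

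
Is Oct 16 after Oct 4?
Yes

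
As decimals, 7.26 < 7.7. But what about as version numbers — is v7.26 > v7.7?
True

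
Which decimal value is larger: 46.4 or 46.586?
46.586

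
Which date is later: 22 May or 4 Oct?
4 Oct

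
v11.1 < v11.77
True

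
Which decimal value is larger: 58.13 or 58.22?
58.22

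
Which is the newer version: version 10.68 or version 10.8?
version 10.68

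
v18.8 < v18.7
False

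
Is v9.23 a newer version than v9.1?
Yes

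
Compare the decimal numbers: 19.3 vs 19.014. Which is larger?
19.3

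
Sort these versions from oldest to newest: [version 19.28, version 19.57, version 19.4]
[version 19.4, version 19.28, version 19.57]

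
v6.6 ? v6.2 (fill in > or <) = >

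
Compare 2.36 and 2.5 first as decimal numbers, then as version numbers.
As decimals: 2.36 < 2.5. As versions: v2.36 > v2.5 (minor version 36 > 5).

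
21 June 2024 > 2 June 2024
True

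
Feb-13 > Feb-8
True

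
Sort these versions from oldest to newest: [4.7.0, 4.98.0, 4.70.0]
[4.7.0, 4.70.0, 4.98.0]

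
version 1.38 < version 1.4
False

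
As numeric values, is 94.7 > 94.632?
True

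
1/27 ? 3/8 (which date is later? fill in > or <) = <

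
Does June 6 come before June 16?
Yes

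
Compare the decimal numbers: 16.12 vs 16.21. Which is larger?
16.21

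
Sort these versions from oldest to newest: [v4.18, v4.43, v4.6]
[v4.6, v4.18, v4.43]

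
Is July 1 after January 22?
Yes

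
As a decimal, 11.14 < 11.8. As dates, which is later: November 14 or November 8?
November 14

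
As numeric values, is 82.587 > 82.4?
True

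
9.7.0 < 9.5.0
False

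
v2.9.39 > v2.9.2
True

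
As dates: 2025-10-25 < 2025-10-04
False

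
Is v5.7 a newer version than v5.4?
Yes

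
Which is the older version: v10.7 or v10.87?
v10.7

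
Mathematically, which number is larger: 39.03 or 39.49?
39.49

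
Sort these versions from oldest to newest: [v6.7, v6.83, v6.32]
[v6.7, v6.32, v6.83]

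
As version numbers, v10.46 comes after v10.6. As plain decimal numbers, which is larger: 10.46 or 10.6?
10.6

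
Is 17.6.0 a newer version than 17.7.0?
No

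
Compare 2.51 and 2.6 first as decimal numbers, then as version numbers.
As decimals: 2.51 < 2.6. As versions: v2.51 > v2.6 (minor version 51 > 6).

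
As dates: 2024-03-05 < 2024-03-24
True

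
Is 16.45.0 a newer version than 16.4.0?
Yes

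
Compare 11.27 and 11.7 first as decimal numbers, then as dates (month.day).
As decimals: 11.27 < 11.7. As dates: 11/27 is later than 11/7 (day 27 > day 7).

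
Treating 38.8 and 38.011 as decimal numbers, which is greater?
38.8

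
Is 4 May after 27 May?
No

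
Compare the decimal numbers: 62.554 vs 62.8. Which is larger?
62.8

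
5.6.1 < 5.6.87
True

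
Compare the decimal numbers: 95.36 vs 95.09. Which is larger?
95.36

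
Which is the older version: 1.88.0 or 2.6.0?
1.88.0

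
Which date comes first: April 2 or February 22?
February 22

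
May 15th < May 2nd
False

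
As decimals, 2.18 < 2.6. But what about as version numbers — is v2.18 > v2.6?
True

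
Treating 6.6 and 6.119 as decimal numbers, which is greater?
6.6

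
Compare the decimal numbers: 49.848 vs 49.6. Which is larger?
49.848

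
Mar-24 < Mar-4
False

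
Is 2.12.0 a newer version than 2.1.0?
Yes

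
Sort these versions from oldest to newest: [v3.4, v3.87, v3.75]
[v3.4, v3.75, v3.87]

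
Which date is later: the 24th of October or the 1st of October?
the 24th of October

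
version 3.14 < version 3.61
True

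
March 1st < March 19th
True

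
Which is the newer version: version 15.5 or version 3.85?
version 15.5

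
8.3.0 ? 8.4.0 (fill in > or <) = <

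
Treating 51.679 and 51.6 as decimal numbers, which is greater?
51.679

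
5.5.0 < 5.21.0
True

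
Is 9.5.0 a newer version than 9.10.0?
No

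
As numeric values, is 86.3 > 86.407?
False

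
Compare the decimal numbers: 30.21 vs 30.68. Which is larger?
30.68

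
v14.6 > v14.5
True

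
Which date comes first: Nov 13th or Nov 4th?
Nov 4th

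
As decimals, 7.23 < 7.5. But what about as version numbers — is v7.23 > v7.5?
True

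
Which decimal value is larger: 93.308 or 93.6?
93.6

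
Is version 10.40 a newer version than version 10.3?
Yes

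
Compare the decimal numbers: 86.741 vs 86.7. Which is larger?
86.741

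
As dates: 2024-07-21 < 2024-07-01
False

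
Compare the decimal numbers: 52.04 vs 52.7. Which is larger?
52.7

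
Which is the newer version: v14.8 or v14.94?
v14.94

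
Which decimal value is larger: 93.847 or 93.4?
93.847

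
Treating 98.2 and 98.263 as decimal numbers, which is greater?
98.263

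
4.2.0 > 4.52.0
False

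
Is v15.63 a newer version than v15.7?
Yes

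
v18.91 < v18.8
False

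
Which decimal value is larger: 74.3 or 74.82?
74.82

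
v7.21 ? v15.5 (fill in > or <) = <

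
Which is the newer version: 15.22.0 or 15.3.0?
15.22.0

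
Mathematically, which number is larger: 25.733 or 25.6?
25.733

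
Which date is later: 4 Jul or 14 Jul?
14 Jul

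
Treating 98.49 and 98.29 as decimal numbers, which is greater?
98.49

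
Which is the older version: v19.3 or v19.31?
v19.3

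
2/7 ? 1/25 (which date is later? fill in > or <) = >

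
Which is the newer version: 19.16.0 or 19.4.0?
19.16.0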